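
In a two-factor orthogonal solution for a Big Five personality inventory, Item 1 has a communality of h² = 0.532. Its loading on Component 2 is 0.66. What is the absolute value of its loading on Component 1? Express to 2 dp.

0.31

Under orthogonal rotation h² = Σλ², so λ_Component 1² = h² − (0.4356) = 0.532 − 0.4356 = 0.0964.
|λ| = √0.0964 = 0.3105.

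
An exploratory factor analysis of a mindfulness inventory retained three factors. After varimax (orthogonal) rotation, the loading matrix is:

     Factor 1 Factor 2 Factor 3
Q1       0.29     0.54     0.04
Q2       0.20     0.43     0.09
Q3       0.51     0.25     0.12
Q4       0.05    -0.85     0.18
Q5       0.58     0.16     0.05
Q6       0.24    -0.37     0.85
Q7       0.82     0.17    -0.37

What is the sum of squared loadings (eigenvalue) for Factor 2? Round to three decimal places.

1.453

SS loadings for Factor 2 = 0.54² + 0.43² + 0.25² + (-0.85)² + 0.16² + (-0.37)² + 0.17² = 0.2916 + 0.1849 + 0.0625 + 0.7225 + 0.0256 + 0.1369 + 0.0289 = 1.4529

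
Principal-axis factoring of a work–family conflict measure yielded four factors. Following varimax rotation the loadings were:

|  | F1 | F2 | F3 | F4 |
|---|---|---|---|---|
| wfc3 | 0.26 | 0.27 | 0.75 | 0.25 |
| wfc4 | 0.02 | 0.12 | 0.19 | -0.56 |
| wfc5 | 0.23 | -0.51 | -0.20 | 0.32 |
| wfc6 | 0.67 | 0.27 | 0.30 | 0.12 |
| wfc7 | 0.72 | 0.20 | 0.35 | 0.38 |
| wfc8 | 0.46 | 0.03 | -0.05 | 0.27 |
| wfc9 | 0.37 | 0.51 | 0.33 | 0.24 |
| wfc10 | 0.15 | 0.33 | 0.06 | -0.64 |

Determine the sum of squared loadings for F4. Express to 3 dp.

SS loadings for F4 = 0.25² + (-0.56)² + 0.32² + 0.12² + 0.38² + 0.27² + 0.24² + (-0.64)² = 0.0625 + 0.3136 + 0.1024 + 0.0144 + 0.1444 + 0.0729 + 0.0576 + 0.4096 = 1.1774

1.177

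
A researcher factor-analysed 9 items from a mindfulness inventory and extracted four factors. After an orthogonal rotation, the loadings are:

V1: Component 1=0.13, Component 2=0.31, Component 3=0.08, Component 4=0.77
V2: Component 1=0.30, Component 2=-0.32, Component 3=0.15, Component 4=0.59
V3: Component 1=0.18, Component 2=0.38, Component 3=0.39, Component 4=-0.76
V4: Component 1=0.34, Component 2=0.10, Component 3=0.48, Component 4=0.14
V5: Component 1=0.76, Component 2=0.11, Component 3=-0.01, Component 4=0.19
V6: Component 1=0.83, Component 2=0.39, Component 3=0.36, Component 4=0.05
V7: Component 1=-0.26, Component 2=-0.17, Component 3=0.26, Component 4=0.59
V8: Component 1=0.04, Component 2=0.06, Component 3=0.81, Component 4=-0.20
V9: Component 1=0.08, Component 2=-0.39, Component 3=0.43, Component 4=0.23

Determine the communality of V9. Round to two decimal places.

h² = 0.08² + (-0.39)² + 0.43² + 0.23² = 0.0064 + 0.1521 + 0.1849 + 0.0529 = 0.3963

0.40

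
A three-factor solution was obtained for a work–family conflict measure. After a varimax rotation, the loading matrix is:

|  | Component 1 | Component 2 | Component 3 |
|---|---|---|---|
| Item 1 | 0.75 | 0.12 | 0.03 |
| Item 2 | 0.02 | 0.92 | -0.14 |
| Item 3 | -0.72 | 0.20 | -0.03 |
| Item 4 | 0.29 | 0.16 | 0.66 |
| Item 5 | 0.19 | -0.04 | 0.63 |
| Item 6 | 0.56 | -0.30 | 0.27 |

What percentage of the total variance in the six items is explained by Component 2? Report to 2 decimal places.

16.97%

SS loadings for Component 2 = 0.12² + 0.92² + 0.20² + 0.16² + (-0.04)² + (-0.30)² = 1.0180
With 6 standardized items, total variance = 6. Proportion = 1.0180/6 = 0.1697 → 16.97%.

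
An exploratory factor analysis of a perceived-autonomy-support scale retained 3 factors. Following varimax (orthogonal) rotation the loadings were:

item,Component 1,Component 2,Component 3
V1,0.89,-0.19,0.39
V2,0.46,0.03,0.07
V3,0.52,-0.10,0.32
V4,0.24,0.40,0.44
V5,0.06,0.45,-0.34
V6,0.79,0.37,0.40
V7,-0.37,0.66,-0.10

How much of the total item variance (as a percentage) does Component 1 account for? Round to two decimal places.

SS loadings for Component 1 = 0.89² + 0.46² + 0.52² + 0.24² + 0.06² + 0.79² + (-0.37)² = 2.0963
With 7 standardized items, total variance = 7. Proportion = 2.0963/7 = 0.2995 → 29.95%.

29.95%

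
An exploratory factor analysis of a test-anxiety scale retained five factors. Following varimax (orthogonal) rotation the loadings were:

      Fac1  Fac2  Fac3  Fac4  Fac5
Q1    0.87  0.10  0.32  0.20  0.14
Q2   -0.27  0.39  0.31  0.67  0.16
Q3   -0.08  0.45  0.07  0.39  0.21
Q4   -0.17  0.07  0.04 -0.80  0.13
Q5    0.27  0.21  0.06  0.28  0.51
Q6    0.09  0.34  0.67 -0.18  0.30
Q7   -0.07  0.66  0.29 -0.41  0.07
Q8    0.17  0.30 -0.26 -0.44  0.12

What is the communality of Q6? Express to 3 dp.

0.695

h² = 0.09² + 0.34² + 0.67² + (-0.18)² + 0.30² = 0.0081 + 0.1156 + 0.4489 + 0.0324 + 0.0900 = 0.6950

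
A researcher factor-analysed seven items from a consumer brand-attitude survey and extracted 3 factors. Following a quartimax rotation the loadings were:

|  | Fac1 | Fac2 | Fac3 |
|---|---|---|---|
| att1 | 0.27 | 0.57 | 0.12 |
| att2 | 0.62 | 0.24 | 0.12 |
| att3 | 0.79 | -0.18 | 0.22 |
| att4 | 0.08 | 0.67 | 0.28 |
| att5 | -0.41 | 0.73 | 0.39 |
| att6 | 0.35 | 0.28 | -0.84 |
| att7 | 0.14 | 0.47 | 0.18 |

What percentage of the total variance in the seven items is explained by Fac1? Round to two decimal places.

19.97%

SS loadings for Fac1 = 0.27² + 0.62² + 0.79² + 0.08² + (-0.41)² + 0.35² + 0.14² = 1.3980
With 7 standardized items, total variance = 7. Proportion = 1.3980/7 = 0.1997 → 19.97%.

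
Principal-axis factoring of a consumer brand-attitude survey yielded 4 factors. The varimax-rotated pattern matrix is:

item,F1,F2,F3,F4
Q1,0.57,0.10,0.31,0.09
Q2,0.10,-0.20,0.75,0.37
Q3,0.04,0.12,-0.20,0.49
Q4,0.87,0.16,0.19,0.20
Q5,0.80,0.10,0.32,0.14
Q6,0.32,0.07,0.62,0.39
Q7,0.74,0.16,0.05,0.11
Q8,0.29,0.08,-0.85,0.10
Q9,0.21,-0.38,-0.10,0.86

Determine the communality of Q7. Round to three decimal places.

0.588

h² = 0.74² + 0.16² + 0.05² + 0.11² = 0.5476 + 0.0256 + 0.0025 + 0.0121 = 0.5878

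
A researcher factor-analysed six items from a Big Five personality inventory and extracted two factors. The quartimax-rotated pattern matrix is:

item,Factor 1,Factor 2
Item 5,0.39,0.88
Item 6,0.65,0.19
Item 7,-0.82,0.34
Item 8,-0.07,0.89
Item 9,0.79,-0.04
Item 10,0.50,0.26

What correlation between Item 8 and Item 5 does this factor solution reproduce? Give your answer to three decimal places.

r̂ = Σ λ_i·λ_j across factors = (-0.07)(0.39) + (0.89)(0.88)
  = -0.0273 +0.7832 = 0.7559

0.756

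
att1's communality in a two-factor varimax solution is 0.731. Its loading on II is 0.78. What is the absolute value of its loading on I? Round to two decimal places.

Under orthogonal rotation h² = Σλ², so λ_I² = h² − (0.6084) = 0.731 − 0.6084 = 0.1226.
|λ| = √0.1226 = 0.3501.

0.35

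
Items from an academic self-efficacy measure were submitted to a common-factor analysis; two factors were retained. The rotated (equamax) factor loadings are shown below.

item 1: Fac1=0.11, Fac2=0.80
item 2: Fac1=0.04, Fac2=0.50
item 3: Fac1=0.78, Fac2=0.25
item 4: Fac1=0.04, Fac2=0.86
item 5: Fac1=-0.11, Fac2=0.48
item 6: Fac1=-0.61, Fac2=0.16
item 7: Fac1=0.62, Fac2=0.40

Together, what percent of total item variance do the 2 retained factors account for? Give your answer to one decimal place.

Communalities: 0.6521, 0.2516, 0.6709, 0.7412, 0.2425, 0.3977, 0.5444; Σh² = 3.5004.
Total variance with 7 standardized items is 7, so the solution explains 3.5004/7 = 0.5001 = 50.01%.

50.0%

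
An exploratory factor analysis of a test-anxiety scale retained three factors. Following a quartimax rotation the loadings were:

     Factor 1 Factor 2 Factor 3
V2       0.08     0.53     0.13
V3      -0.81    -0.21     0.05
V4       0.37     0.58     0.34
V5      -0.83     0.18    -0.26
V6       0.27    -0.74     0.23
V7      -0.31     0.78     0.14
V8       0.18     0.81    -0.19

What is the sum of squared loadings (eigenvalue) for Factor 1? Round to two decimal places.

1.69

SS loadings for Factor 1 = 0.08² + (-0.81)² + 0.37² + (-0.83)² + 0.27² + (-0.31)² + 0.18² = 0.0064 + 0.6561 + 0.1369 + 0.6889 + 0.0729 + 0.0961 + 0.0324 = 1.6897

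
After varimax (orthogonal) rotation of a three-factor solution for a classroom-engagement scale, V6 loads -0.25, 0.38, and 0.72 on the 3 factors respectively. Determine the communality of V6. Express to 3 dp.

h² = (-0.25)² + 0.38² + 0.72² = 0.0625 + 0.1444 + 0.5184 = 0.7253

0.725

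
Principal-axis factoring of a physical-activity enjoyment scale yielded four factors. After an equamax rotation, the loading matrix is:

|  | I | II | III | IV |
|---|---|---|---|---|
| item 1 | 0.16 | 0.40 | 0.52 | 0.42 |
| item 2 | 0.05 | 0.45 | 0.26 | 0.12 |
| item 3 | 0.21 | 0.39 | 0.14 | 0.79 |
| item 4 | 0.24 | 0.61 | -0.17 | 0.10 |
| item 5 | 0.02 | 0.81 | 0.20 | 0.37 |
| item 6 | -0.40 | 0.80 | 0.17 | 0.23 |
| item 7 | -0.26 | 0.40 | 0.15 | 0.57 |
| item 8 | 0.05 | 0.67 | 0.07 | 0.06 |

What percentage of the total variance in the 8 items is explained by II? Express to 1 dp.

34.9%

SS loadings for II = 0.40² + 0.45² + 0.39² + 0.61² + 0.81² + 0.80² + 0.40² + 0.67² = 2.7917
With 8 standardized items, total variance = 8. Proportion = 2.7917/8 = 0.3490 → 34.90%.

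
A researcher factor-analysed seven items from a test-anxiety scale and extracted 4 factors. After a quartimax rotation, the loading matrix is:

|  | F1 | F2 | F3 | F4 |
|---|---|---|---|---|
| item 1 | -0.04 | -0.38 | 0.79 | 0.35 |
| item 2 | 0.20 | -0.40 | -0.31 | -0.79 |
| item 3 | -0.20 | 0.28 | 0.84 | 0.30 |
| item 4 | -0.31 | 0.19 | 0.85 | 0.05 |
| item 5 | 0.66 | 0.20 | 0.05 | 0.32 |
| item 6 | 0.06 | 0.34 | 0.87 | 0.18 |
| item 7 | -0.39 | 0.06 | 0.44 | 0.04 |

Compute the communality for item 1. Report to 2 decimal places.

h² = (-0.04)² + (-0.38)² + 0.79² + 0.35² = 0.0016 + 0.1444 + 0.6241 + 0.1225 = 0.8926

0.89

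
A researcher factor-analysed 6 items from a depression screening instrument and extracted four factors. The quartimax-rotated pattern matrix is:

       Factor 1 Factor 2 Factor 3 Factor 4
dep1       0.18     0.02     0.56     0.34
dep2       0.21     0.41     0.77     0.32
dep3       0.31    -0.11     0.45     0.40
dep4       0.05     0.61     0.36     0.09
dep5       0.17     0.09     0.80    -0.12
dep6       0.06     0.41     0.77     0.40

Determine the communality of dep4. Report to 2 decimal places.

h² = 0.05² + 0.61² + 0.36² + 0.09² = 0.0025 + 0.3721 + 0.1296 + 0.0081 = 0.5123

0.51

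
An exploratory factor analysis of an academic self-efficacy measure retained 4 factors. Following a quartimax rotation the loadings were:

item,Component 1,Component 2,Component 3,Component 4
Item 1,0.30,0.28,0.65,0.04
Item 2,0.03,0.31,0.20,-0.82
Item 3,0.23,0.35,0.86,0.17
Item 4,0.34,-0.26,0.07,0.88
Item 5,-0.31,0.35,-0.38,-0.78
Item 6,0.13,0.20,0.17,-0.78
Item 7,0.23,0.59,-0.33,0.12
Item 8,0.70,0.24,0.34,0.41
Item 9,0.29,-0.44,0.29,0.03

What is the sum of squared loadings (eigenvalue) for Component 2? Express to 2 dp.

SS loadings for Component 2 = 0.28² + 0.31² + 0.35² + (-0.26)² + 0.35² + 0.20² + 0.59² + 0.24² + (-0.44)² = 0.0784 + 0.0961 + 0.1225 + 0.0676 + 0.1225 + 0.0400 + 0.3481 + 0.0576 + 0.1936 = 1.1264

1.13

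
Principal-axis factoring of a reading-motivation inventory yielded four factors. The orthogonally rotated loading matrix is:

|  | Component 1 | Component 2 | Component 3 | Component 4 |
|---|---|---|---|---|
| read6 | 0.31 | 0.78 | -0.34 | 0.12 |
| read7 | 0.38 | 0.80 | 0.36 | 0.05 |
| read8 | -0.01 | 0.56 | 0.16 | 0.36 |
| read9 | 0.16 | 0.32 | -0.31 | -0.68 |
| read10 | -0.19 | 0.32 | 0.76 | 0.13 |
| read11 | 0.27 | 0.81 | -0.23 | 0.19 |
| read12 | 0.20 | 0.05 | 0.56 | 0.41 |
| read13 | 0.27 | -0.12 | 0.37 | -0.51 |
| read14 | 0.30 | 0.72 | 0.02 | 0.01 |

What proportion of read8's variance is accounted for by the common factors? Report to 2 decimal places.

0.47

h² = (-0.01)² + 0.56² + 0.16² + 0.36² = 0.0001 + 0.3136 + 0.0256 + 0.1296 = 0.4689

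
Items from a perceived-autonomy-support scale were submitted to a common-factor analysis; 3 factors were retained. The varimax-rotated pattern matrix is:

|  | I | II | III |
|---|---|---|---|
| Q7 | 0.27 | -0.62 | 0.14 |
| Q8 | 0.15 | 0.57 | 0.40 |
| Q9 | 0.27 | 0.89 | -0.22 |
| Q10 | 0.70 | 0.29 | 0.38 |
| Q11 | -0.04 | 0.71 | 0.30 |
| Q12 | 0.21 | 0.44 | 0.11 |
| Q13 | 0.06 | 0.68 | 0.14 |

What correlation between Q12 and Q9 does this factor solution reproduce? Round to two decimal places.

r̂ = Σ λ_i·λ_j across factors = (0.21)(0.27) + (0.44)(0.89) + (0.11)(-0.22)
  = +0.0567 +0.3916 -0.0242 = 0.4241

0.42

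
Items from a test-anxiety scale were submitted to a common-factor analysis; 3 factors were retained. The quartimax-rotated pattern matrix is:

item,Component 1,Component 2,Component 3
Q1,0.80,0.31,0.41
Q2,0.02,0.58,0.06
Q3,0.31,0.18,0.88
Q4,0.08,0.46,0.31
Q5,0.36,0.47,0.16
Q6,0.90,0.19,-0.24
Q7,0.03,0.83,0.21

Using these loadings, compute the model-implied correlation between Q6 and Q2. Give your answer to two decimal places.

r̂ = Σ λ_i·λ_j across factors = (0.90)(0.02) + (0.19)(0.58) + (-0.24)(0.06)
  = +0.0180 +0.1102 -0.0144 = 0.1138

0.11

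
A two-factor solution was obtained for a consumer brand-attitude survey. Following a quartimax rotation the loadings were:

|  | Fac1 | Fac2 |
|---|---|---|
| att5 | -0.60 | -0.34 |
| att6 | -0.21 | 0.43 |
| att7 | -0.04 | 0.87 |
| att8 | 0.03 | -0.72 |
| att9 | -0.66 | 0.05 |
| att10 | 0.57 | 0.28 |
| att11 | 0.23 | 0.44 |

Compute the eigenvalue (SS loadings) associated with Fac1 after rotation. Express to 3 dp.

1.220

SS loadings for Fac1 = (-0.60)² + (-0.21)² + (-0.04)² + 0.03² + (-0.66)² + 0.57² + 0.23² = 0.3600 + 0.0441 + 0.0016 + 0.0009 + 0.4356 + 0.3249 + 0.0529 = 1.2200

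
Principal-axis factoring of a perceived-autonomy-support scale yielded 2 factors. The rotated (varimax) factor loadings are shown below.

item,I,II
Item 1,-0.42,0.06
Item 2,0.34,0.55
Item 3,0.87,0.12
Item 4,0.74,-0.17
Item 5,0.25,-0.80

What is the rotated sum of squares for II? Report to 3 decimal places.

SS loadings for II = 0.06² + 0.55² + 0.12² + (-0.17)² + (-0.80)² = 0.0036 + 0.3025 + 0.0144 + 0.0289 + 0.6400 = 0.9894

0.989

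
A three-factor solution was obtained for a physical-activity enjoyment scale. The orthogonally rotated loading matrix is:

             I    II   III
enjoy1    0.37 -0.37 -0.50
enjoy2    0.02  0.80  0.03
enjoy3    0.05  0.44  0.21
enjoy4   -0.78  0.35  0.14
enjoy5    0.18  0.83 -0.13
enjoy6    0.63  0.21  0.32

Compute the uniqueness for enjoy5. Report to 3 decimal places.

h² = 0.18² + 0.83² + (-0.13)² = 0.0324 + 0.6889 + 0.0169 = 0.7382
Uniqueness u² = 1 − h² = 1 − 0.7382 = 0.2618

0.262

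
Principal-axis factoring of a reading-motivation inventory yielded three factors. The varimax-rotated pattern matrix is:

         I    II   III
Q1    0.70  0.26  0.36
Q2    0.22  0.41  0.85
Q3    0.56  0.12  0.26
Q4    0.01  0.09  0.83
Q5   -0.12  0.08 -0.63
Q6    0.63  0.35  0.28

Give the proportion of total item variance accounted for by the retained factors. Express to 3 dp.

0.622

Communalities: 0.6872, 0.9390, 0.3956, 0.6971, 0.4177, 0.5978; Σh² = 3.7344.
Total variance with 6 standardized items is 6, so the solution explains 3.7344/6 = 0.6224.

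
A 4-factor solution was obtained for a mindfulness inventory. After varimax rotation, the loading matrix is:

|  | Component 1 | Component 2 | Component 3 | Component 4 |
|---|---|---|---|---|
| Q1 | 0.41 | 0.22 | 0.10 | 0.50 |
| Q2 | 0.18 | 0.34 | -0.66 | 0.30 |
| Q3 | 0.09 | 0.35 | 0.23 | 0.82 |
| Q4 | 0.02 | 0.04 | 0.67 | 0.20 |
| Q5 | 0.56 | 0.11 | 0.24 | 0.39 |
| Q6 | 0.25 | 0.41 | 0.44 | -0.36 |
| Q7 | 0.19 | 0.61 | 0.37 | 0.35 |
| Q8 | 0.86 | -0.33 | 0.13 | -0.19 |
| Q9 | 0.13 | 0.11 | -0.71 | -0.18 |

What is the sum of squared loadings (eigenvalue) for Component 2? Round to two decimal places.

SS loadings for Component 2 = 0.22² + 0.34² + 0.35² + 0.04² + 0.11² + 0.41² + 0.61² + (-0.33)² + 0.11² = 0.0484 + 0.1156 + 0.1225 + 0.0016 + 0.0121 + 0.1681 + 0.3721 + 0.1089 + 0.0121 = 0.9614

0.96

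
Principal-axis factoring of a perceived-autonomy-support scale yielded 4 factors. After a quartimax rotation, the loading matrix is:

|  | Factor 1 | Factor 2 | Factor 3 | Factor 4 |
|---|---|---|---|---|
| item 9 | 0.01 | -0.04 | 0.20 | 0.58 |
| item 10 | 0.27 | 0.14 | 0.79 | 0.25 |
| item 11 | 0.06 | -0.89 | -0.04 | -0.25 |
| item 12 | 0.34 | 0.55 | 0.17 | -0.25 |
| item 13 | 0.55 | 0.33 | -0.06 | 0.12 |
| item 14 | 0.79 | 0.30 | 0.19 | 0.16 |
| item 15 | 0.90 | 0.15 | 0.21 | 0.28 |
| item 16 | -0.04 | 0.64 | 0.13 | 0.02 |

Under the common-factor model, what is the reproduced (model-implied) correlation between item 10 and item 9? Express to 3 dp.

r̂ = Σ λ_i·λ_j across factors = (0.27)(0.01) + (0.14)(-0.04) + (0.79)(0.20) + (0.25)(0.58)
  = +0.0027 -0.0056 +0.1580 +0.1450 = 0.3001

0.300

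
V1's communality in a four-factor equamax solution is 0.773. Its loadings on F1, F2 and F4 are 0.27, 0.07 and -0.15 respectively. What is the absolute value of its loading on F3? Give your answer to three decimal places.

Under orthogonal rotation h² = Σλ², so λ_F3² = h² − (0.1003) = 0.773 − 0.1003 = 0.6727.
|λ| = √0.6727 = 0.8202.

0.820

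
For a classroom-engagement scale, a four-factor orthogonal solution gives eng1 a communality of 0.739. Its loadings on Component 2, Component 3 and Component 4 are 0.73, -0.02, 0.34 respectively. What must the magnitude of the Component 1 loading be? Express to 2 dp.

Under orthogonal rotation h² = Σλ², so λ_Component 1² = h² − (0.6489) = 0.739 − 0.6489 = 0.0901.
|λ| = √0.0901 = 0.3002.

0.30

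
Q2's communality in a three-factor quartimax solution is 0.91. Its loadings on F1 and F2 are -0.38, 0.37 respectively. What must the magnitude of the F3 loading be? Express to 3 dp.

0.793

Under orthogonal rotation h² = Σλ², so λ_F3² = h² − (0.2813) = 0.91 − 0.2813 = 0.6287.
|λ| = √0.6287 = 0.7929.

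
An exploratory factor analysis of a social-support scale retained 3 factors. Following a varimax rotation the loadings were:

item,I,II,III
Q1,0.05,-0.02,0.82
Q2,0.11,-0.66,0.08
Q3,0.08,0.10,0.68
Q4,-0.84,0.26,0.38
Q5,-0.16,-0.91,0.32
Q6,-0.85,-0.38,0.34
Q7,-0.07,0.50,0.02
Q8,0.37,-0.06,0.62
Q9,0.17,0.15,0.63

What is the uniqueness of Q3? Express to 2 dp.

h² = 0.08² + 0.10² + 0.68² = 0.0064 + 0.0100 + 0.4624 = 0.4788
Uniqueness u² = 1 − h² = 1 − 0.4788 = 0.5212

0.52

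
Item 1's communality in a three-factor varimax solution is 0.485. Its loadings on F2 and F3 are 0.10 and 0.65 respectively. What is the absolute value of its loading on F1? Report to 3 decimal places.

Under orthogonal rotation h² = Σλ², so λ_F1² = h² − (0.4325) = 0.485 − 0.4325 = 0.0525.
|λ| = √0.0525 = 0.2291.

0.229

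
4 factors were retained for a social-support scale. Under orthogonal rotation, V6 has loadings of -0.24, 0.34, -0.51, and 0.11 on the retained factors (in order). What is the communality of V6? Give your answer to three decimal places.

h² = (-0.24)² + 0.34² + (-0.51)² + 0.11² = 0.0576 + 0.1156 + 0.2601 + 0.0121 = 0.4454

0.445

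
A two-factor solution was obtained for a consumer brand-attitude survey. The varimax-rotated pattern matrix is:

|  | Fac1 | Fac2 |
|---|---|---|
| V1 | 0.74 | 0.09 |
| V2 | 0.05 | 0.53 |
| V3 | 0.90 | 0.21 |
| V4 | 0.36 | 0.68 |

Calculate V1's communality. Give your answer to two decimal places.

0.56

h² = 0.74² + 0.09² = 0.5476 + 0.0081 = 0.5557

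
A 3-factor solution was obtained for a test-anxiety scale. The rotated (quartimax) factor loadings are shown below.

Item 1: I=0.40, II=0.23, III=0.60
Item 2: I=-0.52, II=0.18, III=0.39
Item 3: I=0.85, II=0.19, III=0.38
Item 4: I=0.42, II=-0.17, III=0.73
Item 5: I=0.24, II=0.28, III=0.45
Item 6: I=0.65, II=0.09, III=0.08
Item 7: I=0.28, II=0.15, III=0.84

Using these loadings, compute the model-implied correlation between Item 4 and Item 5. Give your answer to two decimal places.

r̂ = Σ λ_i·λ_j across factors = (0.42)(0.24) + (-0.17)(0.28) + (0.73)(0.45)
  = +0.1008 -0.0476 +0.3285 = 0.3817

0.38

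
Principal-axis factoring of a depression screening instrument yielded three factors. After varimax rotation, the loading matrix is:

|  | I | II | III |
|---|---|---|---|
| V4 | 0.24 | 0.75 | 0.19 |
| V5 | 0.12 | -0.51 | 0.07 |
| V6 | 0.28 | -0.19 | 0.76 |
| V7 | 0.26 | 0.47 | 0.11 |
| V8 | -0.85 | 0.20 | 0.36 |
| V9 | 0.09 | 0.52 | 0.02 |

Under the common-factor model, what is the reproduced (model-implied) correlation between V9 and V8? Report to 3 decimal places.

0.035

r̂ = Σ λ_i·λ_j across factors = (0.09)(-0.85) + (0.52)(0.20) + (0.02)(0.36)
  = -0.0765 +0.1040 +0.0072 = 0.0347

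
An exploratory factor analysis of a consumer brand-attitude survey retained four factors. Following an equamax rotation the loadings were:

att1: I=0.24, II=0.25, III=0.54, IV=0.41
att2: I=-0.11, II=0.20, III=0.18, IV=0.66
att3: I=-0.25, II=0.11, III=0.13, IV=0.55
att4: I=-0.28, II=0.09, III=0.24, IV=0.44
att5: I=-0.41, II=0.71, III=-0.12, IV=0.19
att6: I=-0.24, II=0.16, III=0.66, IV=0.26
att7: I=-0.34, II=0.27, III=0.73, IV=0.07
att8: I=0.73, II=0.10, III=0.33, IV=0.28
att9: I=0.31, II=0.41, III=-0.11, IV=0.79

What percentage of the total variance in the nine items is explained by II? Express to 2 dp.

10.04%

SS loadings for II = 0.25² + 0.20² + 0.11² + 0.09² + 0.71² + 0.16² + 0.27² + 0.10² + 0.41² = 0.9034
With 9 standardized items, total variance = 9. Proportion = 0.9034/9 = 0.1004 → 10.04%.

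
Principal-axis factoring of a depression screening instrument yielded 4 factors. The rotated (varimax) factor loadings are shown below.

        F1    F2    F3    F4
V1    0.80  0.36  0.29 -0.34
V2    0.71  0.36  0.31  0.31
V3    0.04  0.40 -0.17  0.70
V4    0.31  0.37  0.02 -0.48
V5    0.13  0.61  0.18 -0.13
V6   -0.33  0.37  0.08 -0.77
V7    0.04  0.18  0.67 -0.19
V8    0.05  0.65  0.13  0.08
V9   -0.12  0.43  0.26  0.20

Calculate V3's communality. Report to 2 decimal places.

h² = 0.04² + 0.40² + (-0.17)² + 0.70² = 0.0016 + 0.1600 + 0.0289 + 0.4900 = 0.6805

0.68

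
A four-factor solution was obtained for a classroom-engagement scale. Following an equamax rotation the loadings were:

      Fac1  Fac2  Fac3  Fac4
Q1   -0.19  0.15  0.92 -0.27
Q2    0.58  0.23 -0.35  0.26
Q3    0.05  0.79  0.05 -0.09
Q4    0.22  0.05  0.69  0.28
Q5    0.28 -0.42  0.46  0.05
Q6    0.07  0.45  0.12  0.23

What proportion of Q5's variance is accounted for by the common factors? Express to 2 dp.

0.47

h² = 0.28² + (-0.42)² + 0.46² + 0.05² = 0.0784 + 0.1764 + 0.2116 + 0.0025 = 0.4689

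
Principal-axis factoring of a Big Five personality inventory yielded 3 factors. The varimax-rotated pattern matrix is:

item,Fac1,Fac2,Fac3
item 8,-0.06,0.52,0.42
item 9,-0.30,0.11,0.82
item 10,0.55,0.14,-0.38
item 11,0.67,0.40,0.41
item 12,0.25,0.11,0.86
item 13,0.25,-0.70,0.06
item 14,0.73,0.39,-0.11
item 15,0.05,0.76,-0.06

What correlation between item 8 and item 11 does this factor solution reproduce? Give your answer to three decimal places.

r̂ = Σ λ_i·λ_j across factors = (-0.06)(0.67) + (0.52)(0.40) + (0.42)(0.41)
  = -0.0402 +0.2080 +0.1722 = 0.3400

0.340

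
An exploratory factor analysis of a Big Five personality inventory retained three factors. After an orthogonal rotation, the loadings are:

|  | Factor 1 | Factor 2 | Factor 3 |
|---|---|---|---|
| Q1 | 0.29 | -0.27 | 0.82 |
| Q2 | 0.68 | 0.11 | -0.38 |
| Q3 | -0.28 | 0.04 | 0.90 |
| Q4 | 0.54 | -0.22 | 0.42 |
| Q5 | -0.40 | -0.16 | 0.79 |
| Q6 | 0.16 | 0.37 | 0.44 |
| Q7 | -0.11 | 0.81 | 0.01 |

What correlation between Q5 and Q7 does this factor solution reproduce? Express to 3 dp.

r̂ = Σ λ_i·λ_j across factors = (-0.40)(-0.11) + (-0.16)(0.81) + (0.79)(0.01)
  = +0.0440 -0.1296 +0.0079 = -0.0777

-0.078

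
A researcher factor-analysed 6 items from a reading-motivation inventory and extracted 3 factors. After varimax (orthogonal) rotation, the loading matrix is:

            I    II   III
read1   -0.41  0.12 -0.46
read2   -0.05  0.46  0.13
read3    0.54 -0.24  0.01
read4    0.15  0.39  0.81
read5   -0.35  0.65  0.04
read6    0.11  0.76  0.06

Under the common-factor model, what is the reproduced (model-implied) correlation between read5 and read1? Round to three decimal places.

r̂ = Σ λ_i·λ_j across factors = (-0.35)(-0.41) + (0.65)(0.12) + (0.04)(-0.46)
  = +0.1435 +0.0780 -0.0184 = 0.2031

0.203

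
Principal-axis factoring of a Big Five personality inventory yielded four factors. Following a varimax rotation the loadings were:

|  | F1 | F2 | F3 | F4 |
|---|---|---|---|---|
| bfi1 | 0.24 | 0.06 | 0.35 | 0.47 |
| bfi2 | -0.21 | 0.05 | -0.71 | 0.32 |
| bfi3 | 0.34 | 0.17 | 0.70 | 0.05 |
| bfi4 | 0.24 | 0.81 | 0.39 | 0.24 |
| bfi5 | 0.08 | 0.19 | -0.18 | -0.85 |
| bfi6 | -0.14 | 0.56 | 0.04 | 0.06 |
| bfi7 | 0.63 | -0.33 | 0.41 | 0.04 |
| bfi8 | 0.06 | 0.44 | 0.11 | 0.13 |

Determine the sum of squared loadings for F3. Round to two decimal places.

1.48

SS loadings for F3 = 0.35² + (-0.71)² + 0.70² + 0.39² + (-0.18)² + 0.04² + 0.41² + 0.11² = 0.1225 + 0.5041 + 0.4900 + 0.1521 + 0.0324 + 0.0016 + 0.1681 + 0.0121 = 1.4829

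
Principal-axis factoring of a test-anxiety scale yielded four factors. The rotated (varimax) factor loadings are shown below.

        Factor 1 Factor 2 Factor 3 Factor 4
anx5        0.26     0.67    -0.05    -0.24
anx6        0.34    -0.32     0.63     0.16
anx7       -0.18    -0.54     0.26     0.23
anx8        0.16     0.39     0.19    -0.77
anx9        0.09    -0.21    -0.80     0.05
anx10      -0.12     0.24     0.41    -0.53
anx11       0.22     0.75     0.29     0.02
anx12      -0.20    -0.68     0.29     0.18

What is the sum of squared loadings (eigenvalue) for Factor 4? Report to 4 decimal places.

SS loadings for Factor 4 = (-0.24)² + 0.16² + 0.23² + (-0.77)² + 0.05² + (-0.53)² + 0.02² + 0.18² = 0.0576 + 0.0256 + 0.0529 + 0.5929 + 0.0025 + 0.2809 + 0.0004 + 0.0324 = 1.0452

1.0452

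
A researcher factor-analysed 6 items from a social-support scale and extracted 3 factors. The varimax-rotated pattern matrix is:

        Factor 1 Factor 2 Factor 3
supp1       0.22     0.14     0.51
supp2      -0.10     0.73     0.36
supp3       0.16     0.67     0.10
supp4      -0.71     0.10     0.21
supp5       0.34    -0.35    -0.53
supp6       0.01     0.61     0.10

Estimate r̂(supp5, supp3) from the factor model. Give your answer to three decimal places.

-0.233

r̂ = Σ λ_i·λ_j across factors = (0.34)(0.16) + (-0.35)(0.67) + (-0.53)(0.10)
  = +0.0544 -0.2345 -0.0530 = -0.2331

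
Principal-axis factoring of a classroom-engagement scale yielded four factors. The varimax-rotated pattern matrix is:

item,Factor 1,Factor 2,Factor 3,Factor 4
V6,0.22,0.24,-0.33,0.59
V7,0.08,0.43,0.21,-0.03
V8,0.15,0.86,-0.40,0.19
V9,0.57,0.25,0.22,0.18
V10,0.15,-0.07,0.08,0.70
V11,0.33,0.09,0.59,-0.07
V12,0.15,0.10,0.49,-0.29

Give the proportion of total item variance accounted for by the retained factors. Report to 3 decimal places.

Communalities: 0.5630, 0.2363, 0.9582, 0.4682, 0.5238, 0.4700, 0.3567; Σh² = 3.5762.
Total variance with 7 standardized items is 7, so the solution explains 3.5762/7 = 0.5109.

0.511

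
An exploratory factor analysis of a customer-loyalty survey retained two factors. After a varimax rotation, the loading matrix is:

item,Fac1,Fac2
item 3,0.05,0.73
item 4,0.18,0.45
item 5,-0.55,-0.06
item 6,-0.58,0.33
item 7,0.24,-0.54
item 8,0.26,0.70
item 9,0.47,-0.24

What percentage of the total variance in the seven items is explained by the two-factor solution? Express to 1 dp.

SS loadings by factor: 1.0199, 1.6871; total = 2.7070.
Total variance with 7 standardized items is 7, so the solution explains 2.7070/7 = 0.3867 = 38.67%.

38.7%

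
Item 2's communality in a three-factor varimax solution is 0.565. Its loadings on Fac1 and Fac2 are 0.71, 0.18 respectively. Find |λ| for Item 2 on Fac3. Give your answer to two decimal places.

0.17

Under orthogonal rotation h² = Σλ², so λ_Fac3² = h² − (0.5365) = 0.565 − 0.5365 = 0.0285.
|λ| = √0.0285 = 0.1688.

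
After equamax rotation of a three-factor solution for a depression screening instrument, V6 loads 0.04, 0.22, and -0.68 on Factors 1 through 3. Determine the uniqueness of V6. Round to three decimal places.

0.488

h² = 0.04² + 0.22² + (-0.68)² = 0.0016 + 0.0484 + 0.4624 = 0.5124
Uniqueness u² = 1 − h² = 1 − 0.5124 = 0.4876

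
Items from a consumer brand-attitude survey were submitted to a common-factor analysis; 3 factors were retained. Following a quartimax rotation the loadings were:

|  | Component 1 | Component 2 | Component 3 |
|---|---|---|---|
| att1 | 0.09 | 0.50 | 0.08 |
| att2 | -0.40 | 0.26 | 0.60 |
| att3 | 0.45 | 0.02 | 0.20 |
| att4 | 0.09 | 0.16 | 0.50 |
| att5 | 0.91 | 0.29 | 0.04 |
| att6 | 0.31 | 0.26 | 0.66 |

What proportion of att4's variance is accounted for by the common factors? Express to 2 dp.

0.28

h² = 0.09² + 0.16² + 0.50² = 0.0081 + 0.0256 + 0.2500 = 0.2837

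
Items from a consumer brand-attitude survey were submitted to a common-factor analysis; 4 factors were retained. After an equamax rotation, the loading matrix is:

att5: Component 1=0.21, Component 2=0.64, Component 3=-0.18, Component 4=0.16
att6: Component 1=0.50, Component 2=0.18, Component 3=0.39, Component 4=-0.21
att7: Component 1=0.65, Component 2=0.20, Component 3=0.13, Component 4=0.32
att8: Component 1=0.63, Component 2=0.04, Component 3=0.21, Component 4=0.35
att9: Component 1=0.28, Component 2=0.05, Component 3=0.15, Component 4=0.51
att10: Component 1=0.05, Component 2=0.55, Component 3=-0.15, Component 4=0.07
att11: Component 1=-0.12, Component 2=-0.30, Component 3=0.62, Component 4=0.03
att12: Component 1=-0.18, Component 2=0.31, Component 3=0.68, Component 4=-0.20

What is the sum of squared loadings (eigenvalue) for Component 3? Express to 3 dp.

1.137

SS loadings for Component 3 = (-0.18)² + 0.39² + 0.13² + 0.21² + 0.15² + (-0.15)² + 0.62² + 0.68² = 0.0324 + 0.1521 + 0.0169 + 0.0441 + 0.0225 + 0.0225 + 0.3844 + 0.4624 = 1.1373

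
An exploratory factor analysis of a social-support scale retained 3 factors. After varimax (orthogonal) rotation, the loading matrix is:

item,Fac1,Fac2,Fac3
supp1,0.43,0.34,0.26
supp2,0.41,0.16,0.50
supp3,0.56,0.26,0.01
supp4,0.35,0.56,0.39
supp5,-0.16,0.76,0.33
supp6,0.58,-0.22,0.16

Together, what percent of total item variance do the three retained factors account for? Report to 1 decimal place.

48.4%

Communalities: 0.3681, 0.4437, 0.3813, 0.5882, 0.7121, 0.4104; Σh² = 2.9038.
Total variance with 6 standardized items is 6, so the solution explains 2.9038/6 = 0.4840 = 48.40%.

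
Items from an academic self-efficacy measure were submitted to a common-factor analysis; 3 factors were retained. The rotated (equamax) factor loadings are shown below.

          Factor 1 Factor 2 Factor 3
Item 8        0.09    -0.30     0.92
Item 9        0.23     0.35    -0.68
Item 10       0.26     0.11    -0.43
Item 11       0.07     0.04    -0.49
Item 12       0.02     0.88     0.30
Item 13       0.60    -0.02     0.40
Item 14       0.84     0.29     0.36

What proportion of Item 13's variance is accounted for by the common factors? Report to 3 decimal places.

h² = 0.60² + (-0.02)² + 0.40² = 0.3600 + 0.0004 + 0.1600 = 0.5204

0.520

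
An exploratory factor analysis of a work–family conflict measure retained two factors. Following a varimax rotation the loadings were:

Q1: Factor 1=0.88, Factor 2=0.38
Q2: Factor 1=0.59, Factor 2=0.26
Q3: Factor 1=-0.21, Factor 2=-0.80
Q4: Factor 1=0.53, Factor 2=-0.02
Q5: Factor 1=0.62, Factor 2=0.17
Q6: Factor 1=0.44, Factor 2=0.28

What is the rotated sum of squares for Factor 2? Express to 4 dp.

0.9597

SS loadings for Factor 2 = 0.38² + 0.26² + (-0.80)² + (-0.02)² + 0.17² + 0.28² = 0.1444 + 0.0676 + 0.6400 + 0.0004 + 0.0289 + 0.0784 = 0.9597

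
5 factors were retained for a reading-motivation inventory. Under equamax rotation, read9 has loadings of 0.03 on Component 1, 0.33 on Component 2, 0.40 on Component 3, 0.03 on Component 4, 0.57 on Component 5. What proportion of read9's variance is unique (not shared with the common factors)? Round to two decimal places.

h² = 0.03² + 0.33² + 0.40² + 0.03² + 0.57² = 0.0009 + 0.1089 + 0.1600 + 0.0009 + 0.3249 = 0.5956
Uniqueness u² = 1 − h² = 1 − 0.5956 = 0.4044

0.40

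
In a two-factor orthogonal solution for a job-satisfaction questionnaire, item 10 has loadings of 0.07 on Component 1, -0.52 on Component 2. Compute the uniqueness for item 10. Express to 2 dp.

h² = 0.07² + (-0.52)² = 0.0049 + 0.2704 = 0.2753
Uniqueness u² = 1 − h² = 1 − 0.2753 = 0.7247

0.72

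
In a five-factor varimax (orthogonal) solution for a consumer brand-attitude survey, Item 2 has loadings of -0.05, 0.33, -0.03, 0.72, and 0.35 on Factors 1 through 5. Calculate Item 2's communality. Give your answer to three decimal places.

h² = (-0.05)² + 0.33² + (-0.03)² + 0.72² + 0.35² = 0.0025 + 0.1089 + 0.0009 + 0.5184 + 0.1225 = 0.7532

0.753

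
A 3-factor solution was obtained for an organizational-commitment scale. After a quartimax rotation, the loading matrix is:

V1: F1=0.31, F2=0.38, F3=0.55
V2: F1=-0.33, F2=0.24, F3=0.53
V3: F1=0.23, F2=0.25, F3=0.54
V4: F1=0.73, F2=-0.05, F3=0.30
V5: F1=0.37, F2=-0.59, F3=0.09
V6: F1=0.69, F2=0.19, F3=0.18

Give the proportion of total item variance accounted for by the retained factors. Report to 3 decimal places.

0.510

SS loadings by factor: 1.4038, 0.6512, 1.0055; total = 3.0605.
Total variance with 6 standardized items is 6, so the solution explains 3.0605/6 = 0.5101.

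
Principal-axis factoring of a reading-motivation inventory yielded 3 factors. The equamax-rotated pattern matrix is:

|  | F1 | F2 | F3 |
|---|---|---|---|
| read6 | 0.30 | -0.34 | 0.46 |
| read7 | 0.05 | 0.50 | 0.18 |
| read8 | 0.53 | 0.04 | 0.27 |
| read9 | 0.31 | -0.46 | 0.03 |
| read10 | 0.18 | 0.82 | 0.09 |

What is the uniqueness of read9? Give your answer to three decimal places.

0.691

h² = 0.31² + (-0.46)² + 0.03² = 0.0961 + 0.2116 + 0.0009 = 0.3086
Uniqueness u² = 1 − h² = 1 − 0.3086 = 0.6914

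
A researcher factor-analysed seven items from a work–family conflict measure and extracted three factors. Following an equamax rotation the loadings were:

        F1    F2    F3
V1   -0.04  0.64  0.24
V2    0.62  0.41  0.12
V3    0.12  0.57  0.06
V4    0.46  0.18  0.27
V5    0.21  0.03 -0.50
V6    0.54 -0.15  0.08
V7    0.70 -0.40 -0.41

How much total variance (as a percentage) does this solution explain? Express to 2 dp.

44.70%

SS loadings by factor: 1.4377, 1.1184, 0.5730; total = 3.1291.
Total variance with 7 standardized items is 7, so the solution explains 3.1291/7 = 0.4470 = 44.70%.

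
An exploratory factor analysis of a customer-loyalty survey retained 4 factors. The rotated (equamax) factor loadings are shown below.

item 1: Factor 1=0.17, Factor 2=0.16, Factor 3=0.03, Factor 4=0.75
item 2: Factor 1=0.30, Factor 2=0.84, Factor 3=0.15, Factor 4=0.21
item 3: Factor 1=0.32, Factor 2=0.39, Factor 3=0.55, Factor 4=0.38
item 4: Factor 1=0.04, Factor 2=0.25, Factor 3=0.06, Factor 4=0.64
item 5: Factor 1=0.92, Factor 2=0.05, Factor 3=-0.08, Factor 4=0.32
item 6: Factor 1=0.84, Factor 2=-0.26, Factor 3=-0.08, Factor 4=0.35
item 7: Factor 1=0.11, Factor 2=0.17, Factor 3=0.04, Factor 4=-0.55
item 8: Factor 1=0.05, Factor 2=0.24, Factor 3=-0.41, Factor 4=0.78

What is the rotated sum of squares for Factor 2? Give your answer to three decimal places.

SS loadings for Factor 2 = 0.16² + 0.84² + 0.39² + 0.25² + 0.05² + (-0.26)² + 0.17² + 0.24² = 0.0256 + 0.7056 + 0.1521 + 0.0625 + 0.0025 + 0.0676 + 0.0289 + 0.0576 = 1.1024

1.102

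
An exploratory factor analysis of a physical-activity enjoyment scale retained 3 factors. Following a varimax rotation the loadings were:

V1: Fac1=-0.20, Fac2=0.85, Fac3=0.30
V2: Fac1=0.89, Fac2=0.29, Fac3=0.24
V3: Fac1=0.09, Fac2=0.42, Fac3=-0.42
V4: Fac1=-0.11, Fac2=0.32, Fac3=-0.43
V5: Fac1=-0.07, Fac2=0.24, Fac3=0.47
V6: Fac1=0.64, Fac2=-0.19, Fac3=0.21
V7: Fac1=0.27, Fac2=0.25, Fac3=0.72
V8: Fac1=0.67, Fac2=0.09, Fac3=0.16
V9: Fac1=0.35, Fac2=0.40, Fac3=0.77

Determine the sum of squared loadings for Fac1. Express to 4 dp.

SS loadings for Fac1 = (-0.20)² + 0.89² + 0.09² + (-0.11)² + (-0.07)² + 0.64² + 0.27² + 0.67² + 0.35² = 0.0400 + 0.7921 + 0.0081 + 0.0121 + 0.0049 + 0.4096 + 0.0729 + 0.4489 + 0.1225 = 1.9111

1.9111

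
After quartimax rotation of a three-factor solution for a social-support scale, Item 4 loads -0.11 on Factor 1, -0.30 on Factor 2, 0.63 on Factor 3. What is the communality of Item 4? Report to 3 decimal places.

0.499

h² = (-0.11)² + (-0.30)² + 0.63² = 0.0121 + 0.0900 + 0.3969 = 0.4990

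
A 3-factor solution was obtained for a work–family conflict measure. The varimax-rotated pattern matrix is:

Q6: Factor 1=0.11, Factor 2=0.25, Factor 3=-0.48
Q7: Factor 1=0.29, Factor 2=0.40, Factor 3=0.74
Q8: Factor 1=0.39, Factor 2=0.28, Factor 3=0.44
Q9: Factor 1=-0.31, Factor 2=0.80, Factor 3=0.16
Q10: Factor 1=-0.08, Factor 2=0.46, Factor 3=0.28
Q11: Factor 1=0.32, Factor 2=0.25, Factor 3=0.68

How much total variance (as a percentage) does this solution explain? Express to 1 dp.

53.4%

Communalities: 0.3050, 0.7917, 0.4241, 0.7617, 0.2964, 0.6273; Σh² = 3.2062.
Total variance with 6 standardized items is 6, so the solution explains 3.2062/6 = 0.5344 = 53.44%.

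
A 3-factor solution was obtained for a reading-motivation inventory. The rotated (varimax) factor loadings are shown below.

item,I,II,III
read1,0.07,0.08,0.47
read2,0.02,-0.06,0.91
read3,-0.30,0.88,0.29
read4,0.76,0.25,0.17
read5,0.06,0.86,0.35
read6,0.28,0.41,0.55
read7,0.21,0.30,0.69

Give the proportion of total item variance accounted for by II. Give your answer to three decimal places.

SS loadings for II = 0.08² + (-0.06)² + 0.88² + 0.25² + 0.86² + 0.41² + 0.30² = 1.8446
Proportion of variance = 1.8446 / 7 = 0.2635.

0.264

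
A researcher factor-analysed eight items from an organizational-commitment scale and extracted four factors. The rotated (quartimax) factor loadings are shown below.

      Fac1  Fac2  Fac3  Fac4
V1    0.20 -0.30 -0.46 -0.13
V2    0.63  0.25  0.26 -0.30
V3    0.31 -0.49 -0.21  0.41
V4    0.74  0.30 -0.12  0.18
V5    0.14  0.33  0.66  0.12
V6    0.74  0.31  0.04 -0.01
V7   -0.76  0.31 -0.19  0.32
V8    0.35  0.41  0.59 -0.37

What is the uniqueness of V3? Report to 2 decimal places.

0.45

h² = 0.31² + (-0.49)² + (-0.21)² + 0.41² = 0.0961 + 0.2401 + 0.0441 + 0.1681 = 0.5484
Uniqueness u² = 1 − h² = 1 − 0.5484 = 0.4516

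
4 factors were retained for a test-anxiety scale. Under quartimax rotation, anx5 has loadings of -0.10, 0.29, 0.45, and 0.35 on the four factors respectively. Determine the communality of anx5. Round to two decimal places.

h² = (-0.10)² + 0.29² + 0.45² + 0.35² = 0.0100 + 0.0841 + 0.2025 + 0.1225 = 0.4191

0.42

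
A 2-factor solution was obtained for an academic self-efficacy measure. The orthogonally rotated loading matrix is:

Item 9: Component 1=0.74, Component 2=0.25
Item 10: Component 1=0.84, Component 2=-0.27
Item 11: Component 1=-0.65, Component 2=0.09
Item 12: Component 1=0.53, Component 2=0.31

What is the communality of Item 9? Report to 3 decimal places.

h² = 0.74² + 0.25² = 0.5476 + 0.0625 = 0.6101

0.610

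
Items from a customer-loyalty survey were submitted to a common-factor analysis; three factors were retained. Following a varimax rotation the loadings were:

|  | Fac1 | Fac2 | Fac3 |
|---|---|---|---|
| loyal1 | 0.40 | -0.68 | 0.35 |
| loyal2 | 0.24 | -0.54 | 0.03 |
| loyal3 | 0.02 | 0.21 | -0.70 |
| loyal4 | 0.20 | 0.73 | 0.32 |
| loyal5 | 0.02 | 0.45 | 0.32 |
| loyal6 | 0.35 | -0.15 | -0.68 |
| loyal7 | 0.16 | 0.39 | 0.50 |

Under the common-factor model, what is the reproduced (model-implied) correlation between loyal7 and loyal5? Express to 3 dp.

r̂ = Σ λ_i·λ_j across factors = (0.16)(0.02) + (0.39)(0.45) + (0.50)(0.32)
  = +0.0032 +0.1755 +0.1600 = 0.3387

0.339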